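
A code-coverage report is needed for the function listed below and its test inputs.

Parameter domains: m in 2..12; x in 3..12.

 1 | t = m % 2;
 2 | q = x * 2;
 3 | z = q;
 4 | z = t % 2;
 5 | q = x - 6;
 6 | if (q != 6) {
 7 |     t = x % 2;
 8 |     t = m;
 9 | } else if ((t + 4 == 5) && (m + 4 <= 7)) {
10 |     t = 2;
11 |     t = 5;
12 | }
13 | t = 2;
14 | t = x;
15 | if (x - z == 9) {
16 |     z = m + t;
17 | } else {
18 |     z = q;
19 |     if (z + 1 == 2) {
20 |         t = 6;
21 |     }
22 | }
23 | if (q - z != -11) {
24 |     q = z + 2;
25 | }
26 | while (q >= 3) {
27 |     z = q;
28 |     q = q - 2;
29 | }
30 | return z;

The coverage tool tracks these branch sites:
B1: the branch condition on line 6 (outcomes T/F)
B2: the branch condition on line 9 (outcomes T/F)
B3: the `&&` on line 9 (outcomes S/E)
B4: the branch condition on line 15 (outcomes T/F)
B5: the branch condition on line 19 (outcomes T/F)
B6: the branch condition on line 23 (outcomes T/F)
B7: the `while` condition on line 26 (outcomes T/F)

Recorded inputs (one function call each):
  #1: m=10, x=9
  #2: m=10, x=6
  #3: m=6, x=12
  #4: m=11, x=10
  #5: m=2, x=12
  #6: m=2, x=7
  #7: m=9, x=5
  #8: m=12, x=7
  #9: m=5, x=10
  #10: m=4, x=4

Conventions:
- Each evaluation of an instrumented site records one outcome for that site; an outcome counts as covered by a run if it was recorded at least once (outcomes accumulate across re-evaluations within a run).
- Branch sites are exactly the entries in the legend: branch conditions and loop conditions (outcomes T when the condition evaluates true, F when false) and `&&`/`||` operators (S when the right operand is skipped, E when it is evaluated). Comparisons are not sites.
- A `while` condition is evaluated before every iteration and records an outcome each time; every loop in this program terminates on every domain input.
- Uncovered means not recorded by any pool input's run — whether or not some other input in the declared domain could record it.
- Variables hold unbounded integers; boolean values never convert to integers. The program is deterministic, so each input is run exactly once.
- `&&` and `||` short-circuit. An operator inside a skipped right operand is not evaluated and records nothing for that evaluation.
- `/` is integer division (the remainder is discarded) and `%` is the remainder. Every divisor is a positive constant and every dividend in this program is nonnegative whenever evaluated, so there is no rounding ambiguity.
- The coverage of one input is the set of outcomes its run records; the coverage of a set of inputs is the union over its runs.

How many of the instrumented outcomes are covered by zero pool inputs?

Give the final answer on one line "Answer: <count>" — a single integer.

input #1, m=10, x=9: events B1->T, B4->T, B6->T, B7->T, B7->T, B7->T, B7->T, B7->T, B7->T, B7->T, B7->T, B7->T, B7->T, B7->F; outcomes B1=T, B4=T, B6=T, B7=T, B7=F
input #2, m=10, x=6: events B1->T, B4->F, B5->F, B6->T, B7->F; outcomes B1=T, B4=F, B5=F, B6=T, B7=F
input #3, m=6, x=12: events B1->F, B3->S, B2->F, B4->F, B5->F, B6->T, B7->T, B7->T, B7->T, B7->F; outcomes B1=F, B2=F, B3=S, B4=F, B5=F, B6=T, B7=T, B7=F
input #4, m=11, x=10: events B1->T, B4->T, B6->T, B7->T, B7->T, B7->T, B7->T, B7->T, B7->T, B7->T, B7->T, B7->T, B7->T, B7->T, ...; outcomes B1=T, B4=T, B6=T, B7=T, B7=F
input #5, m=2, x=12: events B1->F, B3->S, B2->F, B4->F, B5->F, B6->T, B7->T, B7->T, B7->T, B7->F; outcomes B1=F, B2=F, B3=S, B4=F, B5=F, B6=T, B7=T, B7=F
input #6, m=2, x=7: events B1->T, B4->F, B5->T, B6->T, B7->T, B7->F; outcomes B1=T, B4=F, B5=T, B6=T, B7=T, B7=F
input #7, m=9, x=5: events B1->T, B4->F, B5->F, B6->T, B7->F; outcomes B1=T, B4=F, B5=F, B6=T, B7=F
input #8, m=12, x=7: events B1->T, B4->F, B5->T, B6->T, B7->T, B7->F; outcomes B1=T, B4=F, B5=T, B6=T, B7=T, B7=F
input #9, m=5, x=10: events B1->T, B4->T, B6->F, B7->T, B7->F; outcomes B1=T, B4=T, B6=F, B7=T, B7=F
input #10, m=4, x=4: events B1->T, B4->F, B5->F, B6->T, B7->F; outcomes B1=T, B4=F, B5=F, B6=T, B7=F
union over the pool: B1=T, B1=F, B2=F, B3=S, B4=T, B4=F, B5=T, B5=F, B6=T, B6=F, B7=T, B7=F
uncovered (2 of 14): B2=T, B3=E

Answer: 2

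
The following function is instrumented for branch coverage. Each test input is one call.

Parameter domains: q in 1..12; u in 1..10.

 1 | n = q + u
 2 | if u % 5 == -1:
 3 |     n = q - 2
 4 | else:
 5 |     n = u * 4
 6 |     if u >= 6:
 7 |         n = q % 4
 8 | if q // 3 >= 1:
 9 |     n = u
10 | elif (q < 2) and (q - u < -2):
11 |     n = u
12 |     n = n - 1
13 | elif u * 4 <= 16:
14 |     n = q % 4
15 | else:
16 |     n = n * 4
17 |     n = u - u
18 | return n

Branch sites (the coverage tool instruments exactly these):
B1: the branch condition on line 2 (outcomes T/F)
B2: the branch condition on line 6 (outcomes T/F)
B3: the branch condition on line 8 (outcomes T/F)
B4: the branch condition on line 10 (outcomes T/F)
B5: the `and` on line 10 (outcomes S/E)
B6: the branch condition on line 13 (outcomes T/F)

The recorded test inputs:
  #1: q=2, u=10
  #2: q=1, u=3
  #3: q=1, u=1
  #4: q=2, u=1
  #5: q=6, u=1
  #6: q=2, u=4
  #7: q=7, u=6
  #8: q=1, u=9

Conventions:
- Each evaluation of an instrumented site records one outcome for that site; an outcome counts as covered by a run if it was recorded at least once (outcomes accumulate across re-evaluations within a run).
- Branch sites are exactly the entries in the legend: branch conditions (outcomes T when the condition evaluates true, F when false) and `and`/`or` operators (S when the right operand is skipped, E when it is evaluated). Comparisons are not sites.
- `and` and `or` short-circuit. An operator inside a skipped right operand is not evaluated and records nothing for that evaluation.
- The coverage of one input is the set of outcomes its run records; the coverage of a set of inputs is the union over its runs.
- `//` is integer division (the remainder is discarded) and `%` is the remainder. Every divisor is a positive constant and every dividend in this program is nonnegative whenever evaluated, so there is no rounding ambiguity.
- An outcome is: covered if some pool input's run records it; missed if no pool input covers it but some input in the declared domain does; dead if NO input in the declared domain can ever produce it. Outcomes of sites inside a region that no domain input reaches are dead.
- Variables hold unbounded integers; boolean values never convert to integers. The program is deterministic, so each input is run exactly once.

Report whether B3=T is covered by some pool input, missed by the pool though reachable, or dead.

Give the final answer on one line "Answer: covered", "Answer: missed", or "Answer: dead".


B3=T is recorded by pool input(s) 5, 7 -> covered
Answer: covered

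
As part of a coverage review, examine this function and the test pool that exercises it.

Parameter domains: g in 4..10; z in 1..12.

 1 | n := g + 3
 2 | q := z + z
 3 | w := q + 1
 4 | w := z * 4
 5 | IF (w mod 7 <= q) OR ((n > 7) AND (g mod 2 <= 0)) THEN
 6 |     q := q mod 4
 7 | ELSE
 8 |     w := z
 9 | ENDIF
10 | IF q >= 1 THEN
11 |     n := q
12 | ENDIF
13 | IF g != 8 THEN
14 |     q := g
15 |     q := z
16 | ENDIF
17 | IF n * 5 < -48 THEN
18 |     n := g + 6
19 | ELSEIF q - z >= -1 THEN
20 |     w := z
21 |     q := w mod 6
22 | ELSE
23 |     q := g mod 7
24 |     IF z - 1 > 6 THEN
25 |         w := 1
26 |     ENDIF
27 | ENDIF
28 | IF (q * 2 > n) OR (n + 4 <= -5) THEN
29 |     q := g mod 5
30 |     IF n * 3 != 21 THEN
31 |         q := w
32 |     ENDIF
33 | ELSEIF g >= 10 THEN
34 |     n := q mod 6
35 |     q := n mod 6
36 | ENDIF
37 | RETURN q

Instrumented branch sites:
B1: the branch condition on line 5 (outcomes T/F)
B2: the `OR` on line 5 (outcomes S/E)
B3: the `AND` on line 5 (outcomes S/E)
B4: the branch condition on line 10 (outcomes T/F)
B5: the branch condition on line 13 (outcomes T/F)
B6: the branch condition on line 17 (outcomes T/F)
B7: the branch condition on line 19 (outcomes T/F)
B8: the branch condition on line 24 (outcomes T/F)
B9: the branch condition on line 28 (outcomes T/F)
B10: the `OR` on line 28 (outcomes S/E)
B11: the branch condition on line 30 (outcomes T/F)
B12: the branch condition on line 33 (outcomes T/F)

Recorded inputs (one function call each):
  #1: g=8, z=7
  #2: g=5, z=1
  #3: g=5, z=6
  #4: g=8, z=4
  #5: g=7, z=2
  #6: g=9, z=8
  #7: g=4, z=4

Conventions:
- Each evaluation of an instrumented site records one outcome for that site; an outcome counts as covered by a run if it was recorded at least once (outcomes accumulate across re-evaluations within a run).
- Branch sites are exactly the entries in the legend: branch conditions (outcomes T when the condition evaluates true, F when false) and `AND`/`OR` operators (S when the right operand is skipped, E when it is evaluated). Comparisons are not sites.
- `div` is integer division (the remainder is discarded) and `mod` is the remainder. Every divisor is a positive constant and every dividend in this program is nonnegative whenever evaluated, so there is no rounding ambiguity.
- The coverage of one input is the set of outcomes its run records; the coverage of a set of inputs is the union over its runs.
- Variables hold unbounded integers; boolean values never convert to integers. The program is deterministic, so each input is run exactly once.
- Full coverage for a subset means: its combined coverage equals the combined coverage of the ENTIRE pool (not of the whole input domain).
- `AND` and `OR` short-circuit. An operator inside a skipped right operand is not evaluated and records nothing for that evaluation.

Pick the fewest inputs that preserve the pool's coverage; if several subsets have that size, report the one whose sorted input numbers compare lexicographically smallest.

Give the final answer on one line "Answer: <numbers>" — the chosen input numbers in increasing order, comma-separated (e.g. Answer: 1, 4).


run #1 (g=8, z=7) records B1=T, B2=S, B4=T, B5=F, B6=F, B7=F, B8=F, B9=F, B10=E, B12=F
run #2 (g=5, z=1) records B1=F, B2=E, B3=E, B4=T, B5=T, B6=F, B7=T, B9=F, B10=E, B12=F
run #3 (g=5, z=6) records B1=T, B2=S, B4=F, B5=T, B6=F, B7=T, B9=F, B10=E, B12=F
run #4 (g=8, z=4) records B1=T, B2=S, B4=F, B5=F, B6=F, B7=F, B8=F, B9=F, B10=E, B12=F
run #5 (g=7, z=2) records B1=T, B2=S, B4=F, B5=T, B6=F, B7=T, B9=F, B10=E, B12=F
run #6 (g=9, z=8) records B1=T, B2=S, B4=F, B5=T, B6=F, B7=T, B9=F, B10=E, B12=F
run #7 (g=4, z=4) records B1=T, B2=S, B4=F, B5=T, B6=F, B7=T, B9=T, B10=S, B11=F
union over all inputs: B1=T, B1=F, B2=S, B2=E, B3=E, B4=T, B4=F, B5=T, B5=F, B6=F, B7=T, B7=F, B8=F, B9=T, B9=F, B10=S, B10=E, B11=F, B12=F (19 outcomes)
every size-1 subset falls short of the 19 outcomes (best: 10/19)
every size-2 subset falls short of the 19 outcomes (best: 16/19)
size 3: inputs {1, 2, 7} cover all 19 outcomes, and no lexicographically smaller subset of this size does
Answer: 1, 2, 7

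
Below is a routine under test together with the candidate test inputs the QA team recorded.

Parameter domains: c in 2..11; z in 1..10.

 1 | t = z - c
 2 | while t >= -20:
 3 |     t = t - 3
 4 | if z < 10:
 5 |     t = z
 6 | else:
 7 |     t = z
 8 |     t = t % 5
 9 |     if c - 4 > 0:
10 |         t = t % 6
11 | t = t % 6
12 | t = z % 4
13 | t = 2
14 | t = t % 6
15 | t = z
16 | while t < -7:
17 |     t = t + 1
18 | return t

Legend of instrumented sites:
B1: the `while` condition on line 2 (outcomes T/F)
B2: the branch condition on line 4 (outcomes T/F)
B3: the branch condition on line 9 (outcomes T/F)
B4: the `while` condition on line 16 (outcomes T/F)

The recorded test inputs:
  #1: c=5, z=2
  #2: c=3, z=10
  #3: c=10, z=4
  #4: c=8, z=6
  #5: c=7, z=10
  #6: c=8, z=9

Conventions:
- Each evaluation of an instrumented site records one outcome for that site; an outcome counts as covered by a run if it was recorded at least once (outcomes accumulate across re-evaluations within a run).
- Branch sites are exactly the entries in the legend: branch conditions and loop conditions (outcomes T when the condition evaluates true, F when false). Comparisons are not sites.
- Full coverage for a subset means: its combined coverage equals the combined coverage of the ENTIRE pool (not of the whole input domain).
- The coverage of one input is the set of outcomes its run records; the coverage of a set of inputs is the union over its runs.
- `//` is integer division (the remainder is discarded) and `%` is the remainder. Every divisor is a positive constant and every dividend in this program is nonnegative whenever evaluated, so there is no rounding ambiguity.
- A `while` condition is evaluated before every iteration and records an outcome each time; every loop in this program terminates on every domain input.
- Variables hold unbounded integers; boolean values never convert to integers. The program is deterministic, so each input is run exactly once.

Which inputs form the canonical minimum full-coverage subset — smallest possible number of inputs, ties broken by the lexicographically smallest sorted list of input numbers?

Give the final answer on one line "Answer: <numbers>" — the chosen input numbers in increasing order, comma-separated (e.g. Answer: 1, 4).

input #1, c=5, z=2: events B1->T, B1->T, B1->T, B1->T, B1->T, B1->T, B1->F, B2->T, B4->F; outcomes B1=T, B1=F, B2=T, B4=F
input #2, c=3, z=10: events B1->T, B1->T, B1->T, B1->T, B1->T, B1->T, B1->T, B1->T, B1->T, B1->T, B1->F, B2->F, B3->F, B4->F; outcomes B1=T, B1=F, B2=F, B3=F, B4=F
input #3, c=10, z=4: events B1->T, B1->T, B1->T, B1->T, B1->T, B1->F, B2->T, B4->F; outcomes B1=T, B1=F, B2=T, B4=F
input #4, c=8, z=6: events B1->T, B1->T, B1->T, B1->T, B1->T, B1->T, B1->T, B1->F, B2->T, B4->F; outcomes B1=T, B1=F, B2=T, B4=F
input #5, c=7, z=10: events B1->T, B1->T, B1->T, B1->T, B1->T, B1->T, B1->T, B1->T, B1->F, B2->F, B3->T, B4->F; outcomes B1=T, B1=F, B2=F, B3=T, B4=F
input #6, c=8, z=9: events B1->T, B1->T, B1->T, B1->T, B1->T, B1->T, B1->T, B1->T, B1->F, B2->T, B4->F; outcomes B1=T, B1=F, B2=T, B4=F
union over all inputs: B1=T, B1=F, B2=T, B2=F, B3=T, B3=F, B4=F (7 outcomes)
size 1 is not enough: best union over all size-1 subsets is 5/7
size 2 is not enough: best union over all size-2 subsets is 6/7
the canonical winner is {1, 2, 5}: size 3, full 7-outcome coverage, earliest index list among size-3 covers

Answer: 1, 2, 5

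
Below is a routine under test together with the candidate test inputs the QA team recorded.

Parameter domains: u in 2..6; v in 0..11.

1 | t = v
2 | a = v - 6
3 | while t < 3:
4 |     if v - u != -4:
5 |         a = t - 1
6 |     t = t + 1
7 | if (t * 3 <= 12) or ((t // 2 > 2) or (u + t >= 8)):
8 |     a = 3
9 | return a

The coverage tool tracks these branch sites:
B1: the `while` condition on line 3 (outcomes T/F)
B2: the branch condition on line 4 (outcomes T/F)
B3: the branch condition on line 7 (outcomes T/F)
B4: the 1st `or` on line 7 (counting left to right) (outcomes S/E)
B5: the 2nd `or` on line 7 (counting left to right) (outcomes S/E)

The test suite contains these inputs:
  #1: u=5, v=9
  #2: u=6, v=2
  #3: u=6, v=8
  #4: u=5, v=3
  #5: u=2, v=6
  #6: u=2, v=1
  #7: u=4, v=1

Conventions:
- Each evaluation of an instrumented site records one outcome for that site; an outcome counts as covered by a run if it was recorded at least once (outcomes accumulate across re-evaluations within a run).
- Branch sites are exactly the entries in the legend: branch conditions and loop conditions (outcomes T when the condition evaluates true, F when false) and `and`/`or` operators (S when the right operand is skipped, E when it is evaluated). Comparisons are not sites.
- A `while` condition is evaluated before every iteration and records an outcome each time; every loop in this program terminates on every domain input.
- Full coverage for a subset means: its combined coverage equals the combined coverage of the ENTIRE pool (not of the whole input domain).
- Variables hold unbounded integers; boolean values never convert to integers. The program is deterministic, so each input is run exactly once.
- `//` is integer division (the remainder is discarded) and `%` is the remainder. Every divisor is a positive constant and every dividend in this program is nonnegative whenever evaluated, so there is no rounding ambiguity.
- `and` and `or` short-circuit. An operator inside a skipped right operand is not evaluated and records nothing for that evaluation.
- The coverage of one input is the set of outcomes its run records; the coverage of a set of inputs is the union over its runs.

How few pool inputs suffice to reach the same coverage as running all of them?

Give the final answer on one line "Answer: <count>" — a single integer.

input #1, u=5, v=9: outcomes B1=F, B3=T, B4=E, B5=S
input #2, u=6, v=2: outcomes B1=T, B1=F, B2=F, B3=T, B4=S
input #3, u=6, v=8: outcomes B1=F, B3=T, B4=E, B5=S
input #4, u=5, v=3: outcomes B1=F, B3=T, B4=S
input #5, u=2, v=6: outcomes B1=F, B3=T, B4=E, B5=S
input #6, u=2, v=1: outcomes B1=T, B1=F, B2=T, B3=T, B4=S
input #7, u=4, v=1: outcomes B1=T, B1=F, B2=T, B3=T, B4=S
together the pool reaches 8 outcomes: B1=T, B1=F, B2=T, B2=F, B3=T, B4=S, B4=E, B5=S
no size-1 subset reaches all 8 outcomes (best union: 5/8)
no size-2 subset reaches all 8 outcomes (best union: 7/8)
the canonical winner is {1, 2, 6}: size 3, full 8-outcome coverage, earliest index list among size-3 covers

Answer: 3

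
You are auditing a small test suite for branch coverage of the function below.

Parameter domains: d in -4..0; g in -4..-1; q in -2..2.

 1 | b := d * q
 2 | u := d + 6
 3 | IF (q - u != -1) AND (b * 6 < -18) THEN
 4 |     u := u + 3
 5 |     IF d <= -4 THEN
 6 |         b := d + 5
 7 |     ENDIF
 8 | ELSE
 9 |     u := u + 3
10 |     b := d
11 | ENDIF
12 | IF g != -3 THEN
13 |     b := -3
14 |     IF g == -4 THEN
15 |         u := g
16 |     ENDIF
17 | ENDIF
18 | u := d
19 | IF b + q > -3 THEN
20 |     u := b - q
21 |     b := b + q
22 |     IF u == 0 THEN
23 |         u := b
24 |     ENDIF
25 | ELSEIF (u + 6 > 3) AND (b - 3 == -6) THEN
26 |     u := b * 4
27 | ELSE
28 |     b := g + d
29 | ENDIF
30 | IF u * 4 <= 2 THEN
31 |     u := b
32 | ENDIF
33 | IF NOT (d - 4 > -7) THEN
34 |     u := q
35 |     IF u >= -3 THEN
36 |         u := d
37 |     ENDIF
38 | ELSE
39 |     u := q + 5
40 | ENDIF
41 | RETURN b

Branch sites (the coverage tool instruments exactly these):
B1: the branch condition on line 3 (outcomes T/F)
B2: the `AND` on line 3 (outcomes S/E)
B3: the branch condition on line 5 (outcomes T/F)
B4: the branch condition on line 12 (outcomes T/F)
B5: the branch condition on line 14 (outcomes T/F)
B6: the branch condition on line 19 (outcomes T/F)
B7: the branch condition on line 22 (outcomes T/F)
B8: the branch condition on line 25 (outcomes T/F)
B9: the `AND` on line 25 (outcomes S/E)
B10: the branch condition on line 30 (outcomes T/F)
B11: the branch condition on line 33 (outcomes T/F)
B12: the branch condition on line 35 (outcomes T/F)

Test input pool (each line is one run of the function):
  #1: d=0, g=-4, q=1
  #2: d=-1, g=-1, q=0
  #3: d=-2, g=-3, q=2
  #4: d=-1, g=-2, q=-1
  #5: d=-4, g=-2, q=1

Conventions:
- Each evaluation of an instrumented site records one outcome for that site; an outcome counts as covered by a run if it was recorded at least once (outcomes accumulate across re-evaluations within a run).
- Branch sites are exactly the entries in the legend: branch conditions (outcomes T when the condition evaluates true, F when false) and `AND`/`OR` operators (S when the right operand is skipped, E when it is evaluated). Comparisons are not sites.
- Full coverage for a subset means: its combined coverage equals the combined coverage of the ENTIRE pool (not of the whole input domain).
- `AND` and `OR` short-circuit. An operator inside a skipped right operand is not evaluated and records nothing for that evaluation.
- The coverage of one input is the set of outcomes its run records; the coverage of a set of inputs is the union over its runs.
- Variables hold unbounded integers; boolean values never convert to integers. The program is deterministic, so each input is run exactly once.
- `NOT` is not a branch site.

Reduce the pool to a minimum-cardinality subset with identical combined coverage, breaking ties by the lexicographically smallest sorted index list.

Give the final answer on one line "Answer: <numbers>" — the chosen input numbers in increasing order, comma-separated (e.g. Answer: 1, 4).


run #1 (d=0, g=-4, q=1) runs B2->E, B1->F, B4->T, B5->T, B6->T, B7->F, B10->T, B11->F; records B1=F, B2=E, B4=T, B5=T, B6=T, B7=F, B10=T, B11=F
run #2 (d=-1, g=-1, q=0) runs B2->E, B1->F, B4->T, B5->F, B6->F, B9->E, B8->T, B10->T, B11->F; records B1=F, B2=E, B4=T, B5=F, B6=F, B8=T, B9=E, B10=T, B11=F
run #3 (d=-2, g=-3, q=2) runs B2->E, B1->T, B3->F, B4->F, B6->T, B7->F, B10->T, B11->F; records B1=T, B2=E, B3=F, B4=F, B6=T, B7=F, B10=T, B11=F
run #4 (d=-1, g=-2, q=-1) runs B2->E, B1->F, B4->T, B5->F, B6->F, B9->E, B8->T, B10->T, B11->F; records B1=F, B2=E, B4=T, B5=F, B6=F, B8=T, B9=E, B10=T, B11=F
run #5 (d=-4, g=-2, q=1) runs B2->S, B1->F, B4->T, B5->F, B6->T, B7->F, B10->T, B11->T, B12->T; records B1=F, B2=S, B4=T, B5=F, B6=T, B7=F, B10=T, B11=T, B12=T
union over all inputs: B1=T, B1=F, B2=S, B2=E, B3=F, B4=T, B4=F, B5=T, B5=F, B6=T, B6=F, B7=F, B8=T, B9=E, B10=T, B11=T, B11=F, B12=T (18 outcomes)
size 1 is not enough: best union over all size-1 subsets is 9/18
size 2 is not enough: best union over all size-2 subsets is 14/18
size 3 is not enough: best union over all size-3 subsets is 17/18
at size 4, {1, 2, 3, 5} reaches all 18 outcomes; every lexicographically earlier size-4 subset fails
Answer: 1, 2, 3, 5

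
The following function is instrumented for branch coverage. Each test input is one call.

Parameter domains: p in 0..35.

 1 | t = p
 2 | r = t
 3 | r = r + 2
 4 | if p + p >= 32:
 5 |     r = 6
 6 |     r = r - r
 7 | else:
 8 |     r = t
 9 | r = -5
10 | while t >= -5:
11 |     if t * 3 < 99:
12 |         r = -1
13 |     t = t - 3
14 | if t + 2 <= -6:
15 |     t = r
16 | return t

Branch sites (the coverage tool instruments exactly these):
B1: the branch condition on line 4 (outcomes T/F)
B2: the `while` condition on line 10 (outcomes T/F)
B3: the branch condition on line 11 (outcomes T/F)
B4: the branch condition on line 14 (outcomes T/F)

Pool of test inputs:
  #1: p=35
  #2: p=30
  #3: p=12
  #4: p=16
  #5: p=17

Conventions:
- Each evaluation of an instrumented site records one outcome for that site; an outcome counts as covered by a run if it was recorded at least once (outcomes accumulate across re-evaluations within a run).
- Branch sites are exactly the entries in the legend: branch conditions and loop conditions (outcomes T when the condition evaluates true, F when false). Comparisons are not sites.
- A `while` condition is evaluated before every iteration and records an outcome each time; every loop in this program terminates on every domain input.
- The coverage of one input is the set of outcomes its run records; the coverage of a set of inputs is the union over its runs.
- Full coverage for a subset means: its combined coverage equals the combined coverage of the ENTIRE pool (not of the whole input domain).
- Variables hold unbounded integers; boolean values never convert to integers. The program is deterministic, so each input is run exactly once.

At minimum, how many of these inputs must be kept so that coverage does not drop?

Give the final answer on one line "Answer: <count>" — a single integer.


input #1 (p=35): events B1->T, B2->T, B3->F, B2->T, B3->T, B2->T, B3->T, B2->T, B3->T, B2->T, B3->T, B2->T, B3->T, B2->T, ...; covers B1=T, B2=T, B2=F, B3=T, B3=F, B4=F
input #2 (p=30): events B1->T, B2->T, B3->T, B2->T, B3->T, B2->T, B3->T, B2->T, B3->T, B2->T, B3->T, B2->T, B3->T, B2->T, ...; covers B1=T, B2=T, B2=F, B3=T, B4=F
input #3 (p=12): events B1->F, B2->T, B3->T, B2->T, B3->T, B2->T, B3->T, B2->T, B3->T, B2->T, B3->T, B2->T, B3->T, B2->F, ...; covers B1=F, B2=T, B2=F, B3=T, B4=F
input #4 (p=16): events B1->T, B2->T, B3->T, B2->T, B3->T, B2->T, B3->T, B2->T, B3->T, B2->T, B3->T, B2->T, B3->T, B2->T, ...; covers B1=T, B2=T, B2=F, B3=T, B4=T
input #5 (p=17): events B1->T, B2->T, B3->T, B2->T, B3->T, B2->T, B3->T, B2->T, B3->T, B2->T, B3->T, B2->T, B3->T, B2->T, ...; covers B1=T, B2=T, B2=F, B3=T, B4=F
pool-wide coverage (8 outcomes): B1=T, B1=F, B2=T, B2=F, B3=T, B3=F, B4=T, B4=F
no size-1 subset reaches all 8 outcomes (best union: 6/8)
no size-2 subset reaches all 8 outcomes (best union: 7/8)
inputs {1, 3, 4} (size 3) cover everything; no size-3 subset with a lexicographically smaller index list covers all 8
Answer: 3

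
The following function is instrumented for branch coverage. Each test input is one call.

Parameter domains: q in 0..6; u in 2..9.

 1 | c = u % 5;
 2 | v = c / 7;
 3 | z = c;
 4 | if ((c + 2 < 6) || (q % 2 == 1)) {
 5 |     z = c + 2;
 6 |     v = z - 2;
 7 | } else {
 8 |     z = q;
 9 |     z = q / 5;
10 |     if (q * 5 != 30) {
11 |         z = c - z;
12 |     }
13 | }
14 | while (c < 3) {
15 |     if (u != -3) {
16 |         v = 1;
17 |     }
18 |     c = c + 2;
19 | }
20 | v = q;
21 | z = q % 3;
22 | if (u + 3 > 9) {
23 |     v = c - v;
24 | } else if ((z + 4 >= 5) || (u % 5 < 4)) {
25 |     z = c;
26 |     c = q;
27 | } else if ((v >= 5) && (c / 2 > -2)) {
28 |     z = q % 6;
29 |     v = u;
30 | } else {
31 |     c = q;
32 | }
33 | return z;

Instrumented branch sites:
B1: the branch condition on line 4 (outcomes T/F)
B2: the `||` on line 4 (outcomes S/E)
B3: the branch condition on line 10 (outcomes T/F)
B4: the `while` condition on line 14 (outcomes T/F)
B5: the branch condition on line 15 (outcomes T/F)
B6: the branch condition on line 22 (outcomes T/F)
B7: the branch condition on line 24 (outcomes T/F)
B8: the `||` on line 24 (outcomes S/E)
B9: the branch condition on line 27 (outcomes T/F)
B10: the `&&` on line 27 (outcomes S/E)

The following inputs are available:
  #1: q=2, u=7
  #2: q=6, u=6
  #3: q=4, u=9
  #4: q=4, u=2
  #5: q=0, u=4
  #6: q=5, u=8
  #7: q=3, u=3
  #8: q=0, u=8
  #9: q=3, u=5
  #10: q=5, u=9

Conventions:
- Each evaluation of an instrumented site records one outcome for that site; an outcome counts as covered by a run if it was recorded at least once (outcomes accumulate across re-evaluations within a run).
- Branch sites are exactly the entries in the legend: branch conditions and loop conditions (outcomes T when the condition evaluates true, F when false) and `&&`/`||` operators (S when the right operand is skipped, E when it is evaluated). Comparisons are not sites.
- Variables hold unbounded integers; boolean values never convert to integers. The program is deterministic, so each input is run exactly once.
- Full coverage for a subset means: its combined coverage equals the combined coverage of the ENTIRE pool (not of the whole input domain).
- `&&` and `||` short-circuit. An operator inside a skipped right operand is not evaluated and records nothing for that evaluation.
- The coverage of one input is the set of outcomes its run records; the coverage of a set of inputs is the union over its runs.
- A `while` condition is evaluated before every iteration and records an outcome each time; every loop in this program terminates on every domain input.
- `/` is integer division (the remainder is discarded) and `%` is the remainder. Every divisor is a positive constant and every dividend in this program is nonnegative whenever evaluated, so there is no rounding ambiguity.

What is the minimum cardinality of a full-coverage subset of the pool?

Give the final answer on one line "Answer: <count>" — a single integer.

run #1 (q=2, u=7) records B1=T, B2=S, B4=T, B4=F, B5=T, B6=T
run #2 (q=6, u=6) records B1=T, B2=S, B4=T, B4=F, B5=T, B6=F, B7=T, B8=E
run #3 (q=4, u=9) records B1=F, B2=E, B3=T, B4=F, B6=T
run #4 (q=4, u=2) records B1=T, B2=S, B4=T, B4=F, B5=T, B6=F, B7=T, B8=S
run #5 (q=0, u=4) records B1=F, B2=E, B3=T, B4=F, B6=F, B7=F, B8=E, B9=F, B10=S
run #6 (q=5, u=8) records B1=T, B2=S, B4=F, B6=T
run #7 (q=3, u=3) records B1=T, B2=S, B4=F, B6=F, B7=T, B8=E
run #8 (q=0, u=8) records B1=T, B2=S, B4=F, B6=T
run #9 (q=3, u=5) records B1=T, B2=S, B4=T, B4=F, B5=T, B6=F, B7=T, B8=E
run #10 (q=5, u=9) records B1=T, B2=E, B4=F, B6=T
pool-wide coverage (16 outcomes): B1=T, B1=F, B2=S, B2=E, B3=T, B4=T, B4=F, B5=T, B6=T, B6=F, B7=T, B7=F, B8=S, B8=E, B9=F, B10=S
checked all size-1 subsets: none covers 16 outcomes (max 9/16)
checked all size-2 subsets: none covers 16 outcomes (max 15/16)
size 3: inputs {1, 4, 5} cover all 16 outcomes, and no lexicographically smaller subset of this size does

Answer: 3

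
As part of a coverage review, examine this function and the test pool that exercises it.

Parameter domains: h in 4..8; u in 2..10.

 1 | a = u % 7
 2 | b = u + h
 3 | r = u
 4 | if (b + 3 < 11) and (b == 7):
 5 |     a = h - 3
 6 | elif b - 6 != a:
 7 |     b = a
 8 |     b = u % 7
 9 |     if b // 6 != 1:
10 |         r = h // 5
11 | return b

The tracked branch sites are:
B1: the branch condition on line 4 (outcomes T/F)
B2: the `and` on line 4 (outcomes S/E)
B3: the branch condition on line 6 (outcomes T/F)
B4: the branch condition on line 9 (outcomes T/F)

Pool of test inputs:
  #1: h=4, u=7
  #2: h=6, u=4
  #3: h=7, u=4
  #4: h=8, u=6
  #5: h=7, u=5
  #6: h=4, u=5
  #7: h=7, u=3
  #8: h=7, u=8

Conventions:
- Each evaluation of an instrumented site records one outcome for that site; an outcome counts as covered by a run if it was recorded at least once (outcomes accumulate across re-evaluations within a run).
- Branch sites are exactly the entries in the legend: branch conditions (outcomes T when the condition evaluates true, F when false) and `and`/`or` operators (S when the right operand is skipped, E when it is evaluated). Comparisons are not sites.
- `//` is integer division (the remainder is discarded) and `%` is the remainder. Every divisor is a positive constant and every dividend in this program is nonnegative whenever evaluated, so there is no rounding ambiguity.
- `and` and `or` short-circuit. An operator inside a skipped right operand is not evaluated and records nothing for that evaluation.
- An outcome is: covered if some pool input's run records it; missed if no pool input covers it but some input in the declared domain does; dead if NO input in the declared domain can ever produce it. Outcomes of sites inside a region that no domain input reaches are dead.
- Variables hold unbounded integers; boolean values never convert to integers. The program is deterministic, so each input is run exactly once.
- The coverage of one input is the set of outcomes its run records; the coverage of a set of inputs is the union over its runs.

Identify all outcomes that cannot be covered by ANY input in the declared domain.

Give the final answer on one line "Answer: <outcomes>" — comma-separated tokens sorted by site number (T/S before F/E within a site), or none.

exhaustive pass over the 45-input domain:
  reachable outcomes have witnesses, e.g. B1=T (e.g. h=4, u=3), B1=F (e.g. h=4, u=2), B2=S (e.g. h=4, u=4), B2=E (e.g. h=4, u=2)

Answer: none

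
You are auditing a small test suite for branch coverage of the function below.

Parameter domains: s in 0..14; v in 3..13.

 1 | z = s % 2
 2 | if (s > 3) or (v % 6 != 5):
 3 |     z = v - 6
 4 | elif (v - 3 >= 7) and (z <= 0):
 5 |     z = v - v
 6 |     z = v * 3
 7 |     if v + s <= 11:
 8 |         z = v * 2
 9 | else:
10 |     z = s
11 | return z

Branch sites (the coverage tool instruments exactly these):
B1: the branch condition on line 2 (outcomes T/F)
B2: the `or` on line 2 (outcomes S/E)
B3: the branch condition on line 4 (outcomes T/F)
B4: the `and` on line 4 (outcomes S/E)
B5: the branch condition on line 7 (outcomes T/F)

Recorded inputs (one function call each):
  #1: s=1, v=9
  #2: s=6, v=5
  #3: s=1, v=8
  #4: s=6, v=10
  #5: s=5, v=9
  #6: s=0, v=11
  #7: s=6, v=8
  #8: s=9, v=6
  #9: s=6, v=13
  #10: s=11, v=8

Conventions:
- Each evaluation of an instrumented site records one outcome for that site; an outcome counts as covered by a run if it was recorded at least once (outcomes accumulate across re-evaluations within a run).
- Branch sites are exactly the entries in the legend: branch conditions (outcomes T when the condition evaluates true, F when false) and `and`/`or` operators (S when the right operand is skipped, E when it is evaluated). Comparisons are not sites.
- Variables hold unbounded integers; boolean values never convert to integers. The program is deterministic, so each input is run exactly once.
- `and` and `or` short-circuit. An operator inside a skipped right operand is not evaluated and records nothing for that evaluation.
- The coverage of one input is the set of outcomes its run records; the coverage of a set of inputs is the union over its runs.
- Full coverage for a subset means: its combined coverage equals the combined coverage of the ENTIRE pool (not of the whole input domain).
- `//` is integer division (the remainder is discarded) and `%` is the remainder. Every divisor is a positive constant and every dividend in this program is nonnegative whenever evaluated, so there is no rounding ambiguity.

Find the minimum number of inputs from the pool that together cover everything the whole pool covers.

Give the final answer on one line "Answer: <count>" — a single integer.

input #1, s=1, v=9: events B2->E, B1->T; outcomes B1=T, B2=E
input #2, s=6, v=5: events B2->S, B1->T; outcomes B1=T, B2=S
input #3, s=1, v=8: events B2->E, B1->T; outcomes B1=T, B2=E
input #4, s=6, v=10: events B2->S, B1->T; outcomes B1=T, B2=S
input #5, s=5, v=9: events B2->S, B1->T; outcomes B1=T, B2=S
input #6, s=0, v=11: events B2->E, B1->F, B4->E, B3->T, B5->T; outcomes B1=F, B2=E, B3=T, B4=E, B5=T
input #7, s=6, v=8: events B2->S, B1->T; outcomes B1=T, B2=S
input #8, s=9, v=6: events B2->S, B1->T; outcomes B1=T, B2=S
input #9, s=6, v=13: events B2->S, B1->T; outcomes B1=T, B2=S
input #10, s=11, v=8: events B2->S, B1->T; outcomes B1=T, B2=S
pool-wide coverage (7 outcomes): B1=T, B1=F, B2=S, B2=E, B3=T, B4=E, B5=T
every size-1 subset falls short of the 7 outcomes (best: 5/7)
the canonical winner is {2, 6}: size 2, full 7-outcome coverage, earliest index list among size-2 covers

Answer: 2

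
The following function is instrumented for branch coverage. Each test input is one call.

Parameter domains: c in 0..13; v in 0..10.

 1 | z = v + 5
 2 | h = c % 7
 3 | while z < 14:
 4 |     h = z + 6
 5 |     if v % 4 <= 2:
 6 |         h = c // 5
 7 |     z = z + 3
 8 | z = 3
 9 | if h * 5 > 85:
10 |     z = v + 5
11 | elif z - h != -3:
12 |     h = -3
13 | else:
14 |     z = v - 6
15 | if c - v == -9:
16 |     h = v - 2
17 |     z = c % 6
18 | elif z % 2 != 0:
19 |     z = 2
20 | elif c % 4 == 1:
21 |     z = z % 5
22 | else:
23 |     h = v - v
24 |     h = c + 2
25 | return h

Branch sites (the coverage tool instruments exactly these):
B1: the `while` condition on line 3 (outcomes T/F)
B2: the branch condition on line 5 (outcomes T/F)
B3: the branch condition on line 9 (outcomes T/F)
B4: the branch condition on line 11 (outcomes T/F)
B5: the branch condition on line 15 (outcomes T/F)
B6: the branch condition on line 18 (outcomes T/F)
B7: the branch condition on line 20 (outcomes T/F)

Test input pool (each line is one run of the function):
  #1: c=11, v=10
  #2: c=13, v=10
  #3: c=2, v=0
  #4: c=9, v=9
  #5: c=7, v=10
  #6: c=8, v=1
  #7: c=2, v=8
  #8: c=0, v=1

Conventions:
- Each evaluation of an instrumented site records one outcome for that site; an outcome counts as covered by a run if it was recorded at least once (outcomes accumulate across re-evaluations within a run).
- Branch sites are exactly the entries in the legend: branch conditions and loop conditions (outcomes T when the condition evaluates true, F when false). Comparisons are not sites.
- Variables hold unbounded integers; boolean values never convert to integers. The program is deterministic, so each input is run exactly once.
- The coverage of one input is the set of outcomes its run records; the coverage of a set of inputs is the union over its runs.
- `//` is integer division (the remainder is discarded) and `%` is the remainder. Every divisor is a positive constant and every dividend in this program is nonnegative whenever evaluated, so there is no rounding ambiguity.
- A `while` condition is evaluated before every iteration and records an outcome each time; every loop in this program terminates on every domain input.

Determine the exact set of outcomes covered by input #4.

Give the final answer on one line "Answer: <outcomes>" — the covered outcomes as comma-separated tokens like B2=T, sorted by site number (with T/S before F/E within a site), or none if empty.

Tracing the run of input #4 (c=9, v=9):
  B1->F, B3->F, B4->T, B5->F, B6->T
collecting distinct outcomes: B1=F, B3=F, B4=T, B5=F, B6=T

Answer: B1=F, B3=F, B4=T, B5=F, B6=T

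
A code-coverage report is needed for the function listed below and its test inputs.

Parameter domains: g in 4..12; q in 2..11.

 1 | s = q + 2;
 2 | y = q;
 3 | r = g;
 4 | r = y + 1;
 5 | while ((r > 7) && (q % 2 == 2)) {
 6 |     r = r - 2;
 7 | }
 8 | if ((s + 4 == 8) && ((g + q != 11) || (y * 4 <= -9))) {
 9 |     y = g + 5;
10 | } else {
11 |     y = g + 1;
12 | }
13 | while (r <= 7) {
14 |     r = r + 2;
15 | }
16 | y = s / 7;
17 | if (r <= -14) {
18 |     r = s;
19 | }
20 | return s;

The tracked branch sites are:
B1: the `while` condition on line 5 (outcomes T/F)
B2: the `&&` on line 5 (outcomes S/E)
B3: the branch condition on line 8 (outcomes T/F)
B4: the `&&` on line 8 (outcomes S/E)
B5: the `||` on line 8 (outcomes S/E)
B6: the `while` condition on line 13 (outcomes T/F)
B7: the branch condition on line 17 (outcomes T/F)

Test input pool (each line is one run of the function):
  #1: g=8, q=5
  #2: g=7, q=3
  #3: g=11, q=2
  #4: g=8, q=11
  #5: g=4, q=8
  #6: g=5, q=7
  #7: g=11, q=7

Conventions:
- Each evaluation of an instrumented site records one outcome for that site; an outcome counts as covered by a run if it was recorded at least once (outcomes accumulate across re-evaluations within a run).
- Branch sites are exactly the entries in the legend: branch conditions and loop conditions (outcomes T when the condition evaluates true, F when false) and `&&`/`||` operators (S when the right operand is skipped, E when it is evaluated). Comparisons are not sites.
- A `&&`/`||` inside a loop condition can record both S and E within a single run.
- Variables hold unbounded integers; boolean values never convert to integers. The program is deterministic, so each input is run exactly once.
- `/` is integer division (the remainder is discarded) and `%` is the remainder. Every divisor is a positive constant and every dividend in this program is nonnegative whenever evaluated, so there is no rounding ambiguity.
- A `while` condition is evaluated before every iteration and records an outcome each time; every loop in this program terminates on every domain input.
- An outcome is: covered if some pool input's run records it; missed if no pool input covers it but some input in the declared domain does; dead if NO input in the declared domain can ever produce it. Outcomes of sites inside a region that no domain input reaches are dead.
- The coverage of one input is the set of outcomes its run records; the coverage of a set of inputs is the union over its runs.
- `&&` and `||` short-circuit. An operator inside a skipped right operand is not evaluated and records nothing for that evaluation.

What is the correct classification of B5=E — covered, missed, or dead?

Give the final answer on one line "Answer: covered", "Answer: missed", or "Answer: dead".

no pool input records B5=E
but domain input (g=9, q=2) does record it -> reachable, so missed

Answer: missed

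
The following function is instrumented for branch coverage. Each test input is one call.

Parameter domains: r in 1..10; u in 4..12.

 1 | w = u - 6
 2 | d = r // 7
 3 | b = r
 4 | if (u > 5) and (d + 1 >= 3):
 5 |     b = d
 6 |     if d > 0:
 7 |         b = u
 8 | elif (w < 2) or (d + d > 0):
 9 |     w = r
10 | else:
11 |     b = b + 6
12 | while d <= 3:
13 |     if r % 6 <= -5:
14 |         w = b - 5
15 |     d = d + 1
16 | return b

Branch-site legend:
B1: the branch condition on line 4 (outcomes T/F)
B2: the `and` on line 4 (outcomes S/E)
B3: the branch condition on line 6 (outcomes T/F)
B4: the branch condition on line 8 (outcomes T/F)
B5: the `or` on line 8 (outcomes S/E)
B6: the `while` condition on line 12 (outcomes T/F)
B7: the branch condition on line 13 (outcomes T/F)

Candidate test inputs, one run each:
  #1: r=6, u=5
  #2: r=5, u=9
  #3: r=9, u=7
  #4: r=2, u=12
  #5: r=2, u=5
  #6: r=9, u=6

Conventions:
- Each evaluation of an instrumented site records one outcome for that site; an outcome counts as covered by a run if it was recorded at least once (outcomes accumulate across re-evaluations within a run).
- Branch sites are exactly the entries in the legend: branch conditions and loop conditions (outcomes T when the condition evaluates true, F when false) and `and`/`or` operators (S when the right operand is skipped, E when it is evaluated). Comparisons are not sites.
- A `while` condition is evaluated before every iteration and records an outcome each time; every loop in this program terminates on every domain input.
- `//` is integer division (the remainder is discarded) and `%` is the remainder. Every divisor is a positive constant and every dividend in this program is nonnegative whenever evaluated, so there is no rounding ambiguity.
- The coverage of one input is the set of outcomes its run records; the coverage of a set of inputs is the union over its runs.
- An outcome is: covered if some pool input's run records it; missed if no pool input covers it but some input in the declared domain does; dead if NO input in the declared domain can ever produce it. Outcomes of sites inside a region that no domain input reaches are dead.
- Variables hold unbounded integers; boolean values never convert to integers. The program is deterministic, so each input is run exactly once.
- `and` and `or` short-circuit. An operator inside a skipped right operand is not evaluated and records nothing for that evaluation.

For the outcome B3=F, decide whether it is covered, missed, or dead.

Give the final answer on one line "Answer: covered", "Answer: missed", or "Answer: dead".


no pool input records B3=F
checking all 90 inputs in the declared domain: B3=F is never recorded -> dead
Answer: dead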